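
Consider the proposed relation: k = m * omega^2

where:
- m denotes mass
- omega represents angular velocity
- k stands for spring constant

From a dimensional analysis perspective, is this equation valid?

Yes

m (mass) has dimensions [M].
omega (angular velocity) has dimensions [T^-1].
k (spring constant) has dimensions [M T^-2].

Left side: [M T^-2]
Right side: [M T^-2]

Both sides have the same dimensions, so the equation is dimensionally consistent.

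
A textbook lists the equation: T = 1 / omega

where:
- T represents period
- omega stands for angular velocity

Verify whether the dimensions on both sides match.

Yes

T (period) has dimensions [T].
omega (angular velocity) has dimensions [T^-1].

Left side: [T]
Right side: [T]

Both sides have the same dimensions, so the equation is dimensionally consistent.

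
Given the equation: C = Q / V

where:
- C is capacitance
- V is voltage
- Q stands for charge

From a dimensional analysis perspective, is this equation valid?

Yes

C (capacitance) has dimensions [I^2 L^-2 M^-1 T^4].
V (voltage) has dimensions [I^-1 L^2 M T^-3].
Q (charge) has dimensions [I T].

Left side: [I^2 L^-2 M^-1 T^4]
Right side: [I^2 L^-2 M^-1 T^4]

Both sides have the same dimensions, so the equation is dimensionally consistent.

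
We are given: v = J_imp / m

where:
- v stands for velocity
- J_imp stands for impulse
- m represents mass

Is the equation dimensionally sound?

Yes

v (velocity) has dimensions [L T^-1].
J_imp (impulse) has dimensions [L M T^-1].
m (mass) has dimensions [M].

Left side: [L T^-1]
Right side: [L T^-1]

Both sides have the same dimensions, so the equation is dimensionally consistent.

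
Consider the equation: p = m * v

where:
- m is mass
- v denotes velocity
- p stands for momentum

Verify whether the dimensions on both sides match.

Yes

m (mass) has dimensions [M].
v (velocity) has dimensions [L T^-1].
p (momentum) has dimensions [L M T^-1].

Left side: [L M T^-1]
Right side: [L M T^-1]

Both sides have the same dimensions, so the equation is dimensionally consistent.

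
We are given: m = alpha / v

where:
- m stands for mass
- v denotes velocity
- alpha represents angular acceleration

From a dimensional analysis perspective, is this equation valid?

No

m (mass) has dimensions [M].
v (velocity) has dimensions [L T^-1].
alpha (angular acceleration) has dimensions [T^-2].

Left side: [M]
Right side: [L^-1 T^-1]

The two sides have different dimensions, so the equation is NOT dimensionally consistent.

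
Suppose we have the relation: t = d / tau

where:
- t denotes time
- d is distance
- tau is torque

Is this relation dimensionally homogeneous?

No

t (time) has dimensions [T].
d (distance) has dimensions [L].
tau (torque) has dimensions [L^2 M T^-2].

Left side: [T]
Right side: [L^-1 M^-1 T^2]

The two sides have different dimensions, so the equation is NOT dimensionally consistent.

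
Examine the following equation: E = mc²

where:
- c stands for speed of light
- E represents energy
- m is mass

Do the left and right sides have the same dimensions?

Yes

c (speed of light) has dimensions [L T^-1].
E (energy) has dimensions [L^2 M T^-2].
m (mass) has dimensions [M].

Left side: [L^2 M T^-2]
Right side: [L^2 M T^-2]

Both sides have the same dimensions, so the equation is dimensionally consistent.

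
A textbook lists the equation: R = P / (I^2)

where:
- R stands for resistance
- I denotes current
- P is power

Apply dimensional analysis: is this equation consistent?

Yes

R (resistance) has dimensions [I^-2 L^2 M T^-3].
I (current) has dimensions [I].
P (power) has dimensions [L^2 M T^-3].

Left side: [I^-2 L^2 M T^-3]
Right side: [I^-2 L^2 M T^-3]

Both sides have the same dimensions, so the equation is dimensionally consistent.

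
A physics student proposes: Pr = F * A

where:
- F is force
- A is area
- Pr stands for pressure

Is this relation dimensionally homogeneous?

No

F (force) has dimensions [L M T^-2].
A (area) has dimensions [L^2].
Pr (pressure) has dimensions [L^-1 M T^-2].

Left side: [L^-1 M T^-2]
Right side: [L^3 M T^-2]

The two sides have different dimensions, so the equation is NOT dimensionally consistent.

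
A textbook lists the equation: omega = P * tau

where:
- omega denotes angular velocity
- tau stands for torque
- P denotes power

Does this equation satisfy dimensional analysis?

No

omega (angular velocity) has dimensions [T^-1].
tau (torque) has dimensions [L^2 M T^-2].
P (power) has dimensions [L^2 M T^-3].

Left side: [T^-1]
Right side: [L^4 M^2 T^-5]

The two sides have different dimensions, so the equation is NOT dimensionally consistent.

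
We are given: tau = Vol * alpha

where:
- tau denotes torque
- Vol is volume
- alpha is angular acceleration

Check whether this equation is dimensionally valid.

No

tau (torque) has dimensions [L^2 M T^-2].
Vol (volume) has dimensions [L^3].
alpha (angular acceleration) has dimensions [T^-2].

Left side: [L^2 M T^-2]
Right side: [L^3 T^-2]

The two sides have different dimensions, so the equation is NOT dimensionally consistent.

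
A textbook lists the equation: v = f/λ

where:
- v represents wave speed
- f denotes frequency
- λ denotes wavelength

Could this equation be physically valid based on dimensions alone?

No

v (wave speed) has dimensions [L T^-1].
f (frequency) has dimensions [T^-1].
λ (wavelength) has dimensions [L].

Left side: [L T^-1]
Right side: [L^-1 T^-1]

The two sides have different dimensions, so the equation is NOT dimensionally consistent.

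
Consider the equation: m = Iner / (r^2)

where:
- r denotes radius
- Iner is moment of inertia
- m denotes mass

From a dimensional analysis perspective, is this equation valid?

Yes

r (radius) has dimensions [L].
Iner (moment of inertia) has dimensions [L^2 M].
m (mass) has dimensions [M].

Left side: [M]
Right side: [M]

Both sides have the same dimensions, so the equation is dimensionally consistent.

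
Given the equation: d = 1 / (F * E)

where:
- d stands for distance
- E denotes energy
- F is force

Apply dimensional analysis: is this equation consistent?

No

d (distance) has dimensions [L].
E (energy) has dimensions [L^2 M T^-2].
F (force) has dimensions [L M T^-2].

Left side: [L]
Right side: [L^-3 M^-2 T^4]

The two sides have different dimensions, so the equation is NOT dimensionally consistent.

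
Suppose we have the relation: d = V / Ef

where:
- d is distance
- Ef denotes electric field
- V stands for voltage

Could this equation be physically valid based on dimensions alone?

Yes

d (distance) has dimensions [L].
Ef (electric field) has dimensions [I^-1 L M T^-3].
V (voltage) has dimensions [I^-1 L^2 M T^-3].

Left side: [L]
Right side: [L]

Both sides have the same dimensions, so the equation is dimensionally consistent.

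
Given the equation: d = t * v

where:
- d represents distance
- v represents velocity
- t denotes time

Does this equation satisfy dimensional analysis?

Yes

d (distance) has dimensions [L].
v (velocity) has dimensions [L T^-1].
t (time) has dimensions [T].

Left side: [L]
Right side: [L]

Both sides have the same dimensions, so the equation is dimensionally consistent.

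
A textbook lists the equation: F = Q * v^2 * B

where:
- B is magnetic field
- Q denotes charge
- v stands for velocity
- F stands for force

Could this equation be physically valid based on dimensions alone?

No

B (magnetic field) has dimensions [I^-1 M T^-2].
Q (charge) has dimensions [I T].
v (velocity) has dimensions [L T^-1].
F (force) has dimensions [L M T^-2].

Left side: [L M T^-2]
Right side: [L^2 M T^-3]

The two sides have different dimensions, so the equation is NOT dimensionally consistent.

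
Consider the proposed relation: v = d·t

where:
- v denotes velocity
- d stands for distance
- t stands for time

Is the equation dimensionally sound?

No

v (velocity) has dimensions [L T^-1].
d (distance) has dimensions [L].
t (time) has dimensions [T].

Left side: [L T^-1]
Right side: [L T]

The two sides have different dimensions, so the equation is NOT dimensionally consistent.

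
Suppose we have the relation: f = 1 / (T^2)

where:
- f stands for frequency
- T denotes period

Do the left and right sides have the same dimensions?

No

f (frequency) has dimensions [T^-1].
T (period) has dimensions [T].

Left side: [T^-1]
Right side: [T^-2]

The two sides have different dimensions, so the equation is NOT dimensionally consistent.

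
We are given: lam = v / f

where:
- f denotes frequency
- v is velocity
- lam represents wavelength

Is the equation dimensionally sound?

Yes

f (frequency) has dimensions [T^-1].
v (velocity) has dimensions [L T^-1].
lam (wavelength) has dimensions [L].

Left side: [L]
Right side: [L]

Both sides have the same dimensions, so the equation is dimensionally consistent.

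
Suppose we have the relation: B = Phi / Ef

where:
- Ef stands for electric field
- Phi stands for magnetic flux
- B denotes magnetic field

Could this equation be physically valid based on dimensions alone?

No

Ef (electric field) has dimensions [I^-1 L M T^-3].
Phi (magnetic flux) has dimensions [I^-1 L^2 M T^-2].
B (magnetic field) has dimensions [I^-1 M T^-2].

Left side: [I^-1 M T^-2]
Right side: [L T]

The two sides have different dimensions, so the equation is NOT dimensionally consistent.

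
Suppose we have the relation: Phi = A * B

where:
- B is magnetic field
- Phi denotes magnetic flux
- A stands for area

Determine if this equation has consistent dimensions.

Yes

B (magnetic field) has dimensions [I^-1 M T^-2].
Phi (magnetic flux) has dimensions [I^-1 L^2 M T^-2].
A (area) has dimensions [L^2].

Left side: [I^-1 L^2 M T^-2]
Right side: [I^-1 L^2 M T^-2]

Both sides have the same dimensions, so the equation is dimensionally consistent.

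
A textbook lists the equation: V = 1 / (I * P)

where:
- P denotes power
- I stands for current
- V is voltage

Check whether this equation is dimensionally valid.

No

P (power) has dimensions [L^2 M T^-3].
I (current) has dimensions [I].
V (voltage) has dimensions [I^-1 L^2 M T^-3].

Left side: [I^-1 L^2 M T^-3]
Right side: [I^-1 L^-2 M^-1 T^3]

The two sides have different dimensions, so the equation is NOT dimensionally consistent.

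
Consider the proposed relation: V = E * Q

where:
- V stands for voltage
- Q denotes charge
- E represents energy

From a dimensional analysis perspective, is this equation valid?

No

V (voltage) has dimensions [I^-1 L^2 M T^-3].
Q (charge) has dimensions [I T].
E (energy) has dimensions [L^2 M T^-2].

Left side: [I^-1 L^2 M T^-3]
Right side: [I L^2 M T^-1]

The two sides have different dimensions, so the equation is NOT dimensionally consistent.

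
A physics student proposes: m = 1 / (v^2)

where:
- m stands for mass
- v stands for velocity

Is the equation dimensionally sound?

No

m (mass) has dimensions [M].
v (velocity) has dimensions [L T^-1].

Left side: [M]
Right side: [L^-2 T^2]

The two sides have different dimensions, so the equation is NOT dimensionally consistent.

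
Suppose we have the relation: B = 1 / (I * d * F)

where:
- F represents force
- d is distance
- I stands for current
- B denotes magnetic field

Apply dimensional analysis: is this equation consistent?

No

F (force) has dimensions [L M T^-2].
d (distance) has dimensions [L].
I (current) has dimensions [I].
B (magnetic field) has dimensions [I^-1 M T^-2].

Left side: [I^-1 M T^-2]
Right side: [I^-1 L^-2 M^-1 T^2]

The two sides have different dimensions, so the equation is NOT dimensionally consistent.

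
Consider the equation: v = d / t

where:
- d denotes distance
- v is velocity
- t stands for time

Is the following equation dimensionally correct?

Yes

d (distance) has dimensions [L].
v (velocity) has dimensions [L T^-1].
t (time) has dimensions [T].

Left side: [L T^-1]
Right side: [L T^-1]

Both sides have the same dimensions, so the equation is dimensionally consistent.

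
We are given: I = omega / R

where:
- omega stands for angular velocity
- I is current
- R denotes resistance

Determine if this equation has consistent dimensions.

No

omega (angular velocity) has dimensions [T^-1].
I (current) has dimensions [I].
R (resistance) has dimensions [I^-2 L^2 M T^-3].

Left side: [I]
Right side: [I^2 L^-2 M^-1 T^2]

The two sides have different dimensions, so the equation is NOT dimensionally consistent.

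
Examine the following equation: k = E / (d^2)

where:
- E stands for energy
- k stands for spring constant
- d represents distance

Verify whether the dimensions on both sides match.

Yes

E (energy) has dimensions [L^2 M T^-2].
k (spring constant) has dimensions [M T^-2].
d (distance) has dimensions [L].

Left side: [M T^-2]
Right side: [M T^-2]

Both sides have the same dimensions, so the equation is dimensionally consistent.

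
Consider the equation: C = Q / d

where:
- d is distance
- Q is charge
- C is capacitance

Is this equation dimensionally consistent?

No

d (distance) has dimensions [L].
Q (charge) has dimensions [I T].
C (capacitance) has dimensions [I^2 L^-2 M^-1 T^4].

Left side: [I^2 L^-2 M^-1 T^4]
Right side: [I L^-1 T]

The two sides have different dimensions, so the equation is NOT dimensionally consistent.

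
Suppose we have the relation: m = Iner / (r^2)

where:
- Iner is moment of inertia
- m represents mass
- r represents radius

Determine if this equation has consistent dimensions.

Yes

Iner (moment of inertia) has dimensions [L^2 M].
m (mass) has dimensions [M].
r (radius) has dimensions [L].

Left side: [M]
Right side: [M]

Both sides have the same dimensions, so the equation is dimensionally consistent.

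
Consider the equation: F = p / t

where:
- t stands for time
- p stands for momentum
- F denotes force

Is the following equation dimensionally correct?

Yes

t (time) has dimensions [T].
p (momentum) has dimensions [L M T^-1].
F (force) has dimensions [L M T^-2].

Left side: [L M T^-2]
Right side: [L M T^-2]

Both sides have the same dimensions, so the equation is dimensionally consistent.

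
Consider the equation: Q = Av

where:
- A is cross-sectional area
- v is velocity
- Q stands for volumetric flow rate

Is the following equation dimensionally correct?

Yes

A (cross-sectional area) has dimensions [L^2].
v (velocity) has dimensions [L T^-1].
Q (volumetric flow rate) has dimensions [L^3 T^-1].

Left side: [L^3 T^-1]
Right side: [L^3 T^-1]

Both sides have the same dimensions, so the equation is dimensionally consistent.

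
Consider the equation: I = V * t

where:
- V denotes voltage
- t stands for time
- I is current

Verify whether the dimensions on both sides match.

No

V (voltage) has dimensions [I^-1 L^2 M T^-3].
t (time) has dimensions [T].
I (current) has dimensions [I].

Left side: [I]
Right side: [I^-1 L^2 M T^-2]

The two sides have different dimensions, so the equation is NOT dimensionally consistent.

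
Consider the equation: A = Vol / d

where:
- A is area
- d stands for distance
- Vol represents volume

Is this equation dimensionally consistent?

Yes

A (area) has dimensions [L^2].
d (distance) has dimensions [L].
Vol (volume) has dimensions [L^3].

Left side: [L^2]
Right side: [L^2]

Both sides have the same dimensions, so the equation is dimensionally consistent.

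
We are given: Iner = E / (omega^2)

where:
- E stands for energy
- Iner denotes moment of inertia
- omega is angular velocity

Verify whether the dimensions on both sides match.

Yes

E (energy) has dimensions [L^2 M T^-2].
Iner (moment of inertia) has dimensions [L^2 M].
omega (angular velocity) has dimensions [T^-1].

Left side: [L^2 M]
Right side: [L^2 M]

Both sides have the same dimensions, so the equation is dimensionally consistent.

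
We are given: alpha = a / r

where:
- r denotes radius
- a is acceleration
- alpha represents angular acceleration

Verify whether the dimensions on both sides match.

Yes

r (radius) has dimensions [L].
a (acceleration) has dimensions [L T^-2].
alpha (angular acceleration) has dimensions [T^-2].

Left side: [T^-2]
Right side: [T^-2]

Both sides have the same dimensions, so the equation is dimensionally consistent.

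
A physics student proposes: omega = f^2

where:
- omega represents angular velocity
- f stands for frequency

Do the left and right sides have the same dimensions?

No

omega (angular velocity) has dimensions [T^-1].
f (frequency) has dimensions [T^-1].

Left side: [T^-1]
Right side: [T^-2]

The two sides have different dimensions, so the equation is NOT dimensionally consistent.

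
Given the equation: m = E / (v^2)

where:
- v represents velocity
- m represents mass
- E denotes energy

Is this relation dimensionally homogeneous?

Yes

v (velocity) has dimensions [L T^-1].
m (mass) has dimensions [M].
E (energy) has dimensions [L^2 M T^-2].

Left side: [M]
Right side: [M]

Both sides have the same dimensions, so the equation is dimensionally consistent.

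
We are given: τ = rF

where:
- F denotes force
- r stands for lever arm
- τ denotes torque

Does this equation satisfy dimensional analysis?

Yes

F (force) has dimensions [L M T^-2].
r (lever arm) has dimensions [L].
τ (torque) has dimensions [L^2 M T^-2].

Left side: [L^2 M T^-2]
Right side: [L^2 M T^-2]

Both sides have the same dimensions, so the equation is dimensionally consistent.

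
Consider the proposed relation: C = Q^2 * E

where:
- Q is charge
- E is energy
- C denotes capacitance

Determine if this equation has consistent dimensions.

No

Q (charge) has dimensions [I T].
E (energy) has dimensions [L^2 M T^-2].
C (capacitance) has dimensions [I^2 L^-2 M^-1 T^4].

Left side: [I^2 L^-2 M^-1 T^4]
Right side: [I^2 L^2 M]

The two sides have different dimensions, so the equation is NOT dimensionally consistent.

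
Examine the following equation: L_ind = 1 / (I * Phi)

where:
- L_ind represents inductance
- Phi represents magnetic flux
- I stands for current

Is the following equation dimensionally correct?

No

L_ind (inductance) has dimensions [I^-2 L^2 M T^-2].
Phi (magnetic flux) has dimensions [I^-1 L^2 M T^-2].
I (current) has dimensions [I].

Left side: [I^-2 L^2 M T^-2]
Right side: [L^-2 M^-1 T^2]

The two sides have different dimensions, so the equation is NOT dimensionally consistent.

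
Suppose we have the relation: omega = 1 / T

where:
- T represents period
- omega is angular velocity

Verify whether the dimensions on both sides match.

Yes

T (period) has dimensions [T].
omega (angular velocity) has dimensions [T^-1].

Left side: [T^-1]
Right side: [T^-1]

Both sides have the same dimensions, so the equation is dimensionally consistent.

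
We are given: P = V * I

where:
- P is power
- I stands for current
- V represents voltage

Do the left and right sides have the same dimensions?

Yes

P (power) has dimensions [L^2 M T^-3].
I (current) has dimensions [I].
V (voltage) has dimensions [I^-1 L^2 M T^-3].

Left side: [L^2 M T^-3]
Right side: [L^2 M T^-3]

Both sides have the same dimensions, so the equation is dimensionally consistent.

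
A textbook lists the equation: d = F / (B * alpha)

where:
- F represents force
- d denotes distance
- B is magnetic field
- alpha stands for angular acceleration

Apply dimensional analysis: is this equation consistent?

No

F (force) has dimensions [L M T^-2].
d (distance) has dimensions [L].
B (magnetic field) has dimensions [I^-1 M T^-2].
alpha (angular acceleration) has dimensions [T^-2].

Left side: [L]
Right side: [I L T^2]

The two sides have different dimensions, so the equation is NOT dimensionally consistent.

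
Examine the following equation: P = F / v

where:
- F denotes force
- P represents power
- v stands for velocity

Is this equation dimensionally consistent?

No

F (force) has dimensions [L M T^-2].
P (power) has dimensions [L^2 M T^-3].
v (velocity) has dimensions [L T^-1].

Left side: [L^2 M T^-3]
Right side: [M T^-1]

The two sides have different dimensions, so the equation is NOT dimensionally consistent.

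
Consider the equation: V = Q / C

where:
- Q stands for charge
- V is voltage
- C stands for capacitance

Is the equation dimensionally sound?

Yes

Q (charge) has dimensions [I T].
V (voltage) has dimensions [I^-1 L^2 M T^-3].
C (capacitance) has dimensions [I^2 L^-2 M^-1 T^4].

Left side: [I^-1 L^2 M T^-3]
Right side: [I^-1 L^2 M T^-3]

Both sides have the same dimensions, so the equation is dimensionally consistent.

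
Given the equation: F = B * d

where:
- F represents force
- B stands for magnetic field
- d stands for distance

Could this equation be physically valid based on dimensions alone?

No

F (force) has dimensions [L M T^-2].
B (magnetic field) has dimensions [I^-1 M T^-2].
d (distance) has dimensions [L].

Left side: [L M T^-2]
Right side: [I^-1 L M T^-2]

The two sides have different dimensions, so the equation is NOT dimensionally consistent.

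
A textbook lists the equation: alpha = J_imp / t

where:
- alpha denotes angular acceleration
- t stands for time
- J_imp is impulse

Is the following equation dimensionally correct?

No

alpha (angular acceleration) has dimensions [T^-2].
t (time) has dimensions [T].
J_imp (impulse) has dimensions [L M T^-1].

Left side: [T^-2]
Right side: [L M T^-2]

The two sides have different dimensions, so the equation is NOT dimensionally consistent.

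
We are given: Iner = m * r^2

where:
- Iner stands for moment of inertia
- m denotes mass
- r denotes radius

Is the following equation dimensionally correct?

Yes

Iner (moment of inertia) has dimensions [L^2 M].
m (mass) has dimensions [M].
r (radius) has dimensions [L].

Left side: [L^2 M]
Right side: [L^2 M]

Both sides have the same dimensions, so the equation is dimensionally consistent.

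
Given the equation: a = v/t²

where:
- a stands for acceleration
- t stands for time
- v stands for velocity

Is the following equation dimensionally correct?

No

a (acceleration) has dimensions [L T^-2].
t (time) has dimensions [T].
v (velocity) has dimensions [L T^-1].

Left side: [L T^-2]
Right side: [L T^-3]

The two sides have different dimensions, so the equation is NOT dimensionally consistent.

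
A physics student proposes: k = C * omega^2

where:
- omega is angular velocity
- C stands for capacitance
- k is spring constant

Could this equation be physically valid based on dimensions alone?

No

omega (angular velocity) has dimensions [T^-1].
C (capacitance) has dimensions [I^2 L^-2 M^-1 T^4].
k (spring constant) has dimensions [M T^-2].

Left side: [M T^-2]
Right side: [I^2 L^-2 M^-1 T^2]

The two sides have different dimensions, so the equation is NOT dimensionally consistent.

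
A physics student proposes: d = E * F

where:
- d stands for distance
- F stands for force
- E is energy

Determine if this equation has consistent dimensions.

No

d (distance) has dimensions [L].
F (force) has dimensions [L M T^-2].
E (energy) has dimensions [L^2 M T^-2].

Left side: [L]
Right side: [L^3 M^2 T^-4]

The two sides have different dimensions, so the equation is NOT dimensionally consistent.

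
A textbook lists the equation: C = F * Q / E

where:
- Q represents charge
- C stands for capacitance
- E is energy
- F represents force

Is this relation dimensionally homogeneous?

No

Q (charge) has dimensions [I T].
C (capacitance) has dimensions [I^2 L^-2 M^-1 T^4].
E (energy) has dimensions [L^2 M T^-2].
F (force) has dimensions [L M T^-2].

Left side: [I^2 L^-2 M^-1 T^4]
Right side: [I L^-1 T]

The two sides have different dimensions, so the equation is NOT dimensionally consistent.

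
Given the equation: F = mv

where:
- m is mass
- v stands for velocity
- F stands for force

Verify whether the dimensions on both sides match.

No

m (mass) has dimensions [M].
v (velocity) has dimensions [L T^-1].
F (force) has dimensions [L M T^-2].

Left side: [L M T^-2]
Right side: [L M T^-1]

The two sides have different dimensions, so the equation is NOT dimensionally consistent.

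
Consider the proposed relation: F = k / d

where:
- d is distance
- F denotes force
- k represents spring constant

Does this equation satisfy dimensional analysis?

No

d (distance) has dimensions [L].
F (force) has dimensions [L M T^-2].
k (spring constant) has dimensions [M T^-2].

Left side: [L M T^-2]
Right side: [L^-1 M T^-2]

The two sides have different dimensions, so the equation is NOT dimensionally consistent.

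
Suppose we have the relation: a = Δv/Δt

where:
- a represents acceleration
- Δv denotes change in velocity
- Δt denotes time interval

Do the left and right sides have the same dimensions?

Yes

a (acceleration) has dimensions [L T^-2].
Δv (change in velocity) has dimensions [L T^-1].
Δt (time interval) has dimensions [T].

Left side: [L T^-2]
Right side: [L T^-2]

Both sides have the same dimensions, so the equation is dimensionally consistent.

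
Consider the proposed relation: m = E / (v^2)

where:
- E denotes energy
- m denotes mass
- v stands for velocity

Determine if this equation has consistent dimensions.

Yes

E (energy) has dimensions [L^2 M T^-2].
m (mass) has dimensions [M].
v (velocity) has dimensions [L T^-1].

Left side: [M]
Right side: [M]

Both sides have the same dimensions, so the equation is dimensionally consistent.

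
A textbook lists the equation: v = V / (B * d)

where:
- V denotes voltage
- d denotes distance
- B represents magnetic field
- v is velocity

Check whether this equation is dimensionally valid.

Yes

V (voltage) has dimensions [I^-1 L^2 M T^-3].
d (distance) has dimensions [L].
B (magnetic field) has dimensions [I^-1 M T^-2].
v (velocity) has dimensions [L T^-1].

Left side: [L T^-1]
Right side: [L T^-1]

Both sides have the same dimensions, so the equation is dimensionally consistent.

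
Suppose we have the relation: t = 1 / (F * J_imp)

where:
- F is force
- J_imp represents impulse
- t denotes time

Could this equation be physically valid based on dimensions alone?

No

F (force) has dimensions [L M T^-2].
J_imp (impulse) has dimensions [L M T^-1].
t (time) has dimensions [T].

Left side: [T]
Right side: [L^-2 M^-2 T^3]

The two sides have different dimensions, so the equation is NOT dimensionally consistent.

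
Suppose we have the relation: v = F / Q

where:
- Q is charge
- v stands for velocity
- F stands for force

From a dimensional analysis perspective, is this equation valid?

No

Q (charge) has dimensions [I T].
v (velocity) has dimensions [L T^-1].
F (force) has dimensions [L M T^-2].

Left side: [L T^-1]
Right side: [I^-1 L M T^-3]

The two sides have different dimensions, so the equation is NOT dimensionally consistent.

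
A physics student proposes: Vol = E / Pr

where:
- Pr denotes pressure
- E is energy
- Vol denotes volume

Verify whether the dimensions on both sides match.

Yes

Pr (pressure) has dimensions [L^-1 M T^-2].
E (energy) has dimensions [L^2 M T^-2].
Vol (volume) has dimensions [L^3].

Left side: [L^3]
Right side: [L^3]

Both sides have the same dimensions, so the equation is dimensionally consistent.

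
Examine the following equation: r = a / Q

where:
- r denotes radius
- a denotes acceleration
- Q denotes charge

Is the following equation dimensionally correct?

No

r (radius) has dimensions [L].
a (acceleration) has dimensions [L T^-2].
Q (charge) has dimensions [I T].

Left side: [L]
Right side: [I^-1 L T^-3]

The two sides have different dimensions, so the equation is NOT dimensionally consistent.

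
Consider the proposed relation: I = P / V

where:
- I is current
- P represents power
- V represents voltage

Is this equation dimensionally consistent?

Yes

I (current) has dimensions [I].
P (power) has dimensions [L^2 M T^-3].
V (voltage) has dimensions [I^-1 L^2 M T^-3].

Left side: [I]
Right side: [I]

Both sides have the same dimensions, so the equation is dimensionally consistent.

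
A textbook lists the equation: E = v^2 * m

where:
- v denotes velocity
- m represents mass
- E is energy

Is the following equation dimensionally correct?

Yes

v (velocity) has dimensions [L T^-1].
m (mass) has dimensions [M].
E (energy) has dimensions [L^2 M T^-2].

Left side: [L^2 M T^-2]
Right side: [L^2 M T^-2]

Both sides have the same dimensions, so the equation is dimensionally consistent.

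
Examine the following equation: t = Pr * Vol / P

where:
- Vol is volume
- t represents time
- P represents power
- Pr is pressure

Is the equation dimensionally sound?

Yes

Vol (volume) has dimensions [L^3].
t (time) has dimensions [T].
P (power) has dimensions [L^2 M T^-3].
Pr (pressure) has dimensions [L^-1 M T^-2].

Left side: [T]
Right side: [T]

Both sides have the same dimensions, so the equation is dimensionally consistent.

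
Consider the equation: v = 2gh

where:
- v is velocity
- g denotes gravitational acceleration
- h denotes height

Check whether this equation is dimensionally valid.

No

v (velocity) has dimensions [L T^-1].
g (gravitational acceleration) has dimensions [L T^-2].
h (height) has dimensions [L].

Left side: [L T^-1]
Right side: [L^2 T^-2]

The two sides have different dimensions, so the equation is NOT dimensionally consistent.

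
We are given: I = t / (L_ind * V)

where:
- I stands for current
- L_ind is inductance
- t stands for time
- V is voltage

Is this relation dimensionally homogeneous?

No

I (current) has dimensions [I].
L_ind (inductance) has dimensions [I^-2 L^2 M T^-2].
t (time) has dimensions [T].
V (voltage) has dimensions [I^-1 L^2 M T^-3].

Left side: [I]
Right side: [I^3 L^-4 M^-2 T^6]

The two sides have different dimensions, so the equation is NOT dimensionally consistent.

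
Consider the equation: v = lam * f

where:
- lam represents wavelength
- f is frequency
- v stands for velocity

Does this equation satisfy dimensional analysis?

Yes

lam (wavelength) has dimensions [L].
f (frequency) has dimensions [T^-1].
v (velocity) has dimensions [L T^-1].

Left side: [L T^-1]
Right side: [L T^-1]

Both sides have the same dimensions, so the equation is dimensionally consistent.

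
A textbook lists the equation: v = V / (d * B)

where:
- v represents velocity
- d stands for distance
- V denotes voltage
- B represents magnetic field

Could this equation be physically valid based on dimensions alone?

Yes

v (velocity) has dimensions [L T^-1].
d (distance) has dimensions [L].
V (voltage) has dimensions [I^-1 L^2 M T^-3].
B (magnetic field) has dimensions [I^-1 M T^-2].

Left side: [L T^-1]
Right side: [L T^-1]

Both sides have the same dimensions, so the equation is dimensionally consistent.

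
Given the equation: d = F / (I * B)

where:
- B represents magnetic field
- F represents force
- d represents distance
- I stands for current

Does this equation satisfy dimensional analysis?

Yes

B (magnetic field) has dimensions [I^-1 M T^-2].
F (force) has dimensions [L M T^-2].
d (distance) has dimensions [L].
I (current) has dimensions [I].

Left side: [L]
Right side: [L]

Both sides have the same dimensions, so the equation is dimensionally consistent.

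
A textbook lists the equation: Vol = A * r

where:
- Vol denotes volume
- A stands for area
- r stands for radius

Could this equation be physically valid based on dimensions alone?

Yes

Vol (volume) has dimensions [L^3].
A (area) has dimensions [L^2].
r (radius) has dimensions [L].

Left side: [L^3]
Right side: [L^3]

Both sides have the same dimensions, so the equation is dimensionally consistent.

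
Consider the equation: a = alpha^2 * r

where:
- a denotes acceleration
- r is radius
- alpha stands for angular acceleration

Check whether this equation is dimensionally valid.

No

a (acceleration) has dimensions [L T^-2].
r (radius) has dimensions [L].
alpha (angular acceleration) has dimensions [T^-2].

Left side: [L T^-2]
Right side: [L T^-4]

The two sides have different dimensions, so the equation is NOT dimensionally consistent.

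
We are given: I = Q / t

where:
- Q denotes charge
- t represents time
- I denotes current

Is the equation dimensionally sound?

Yes

Q (charge) has dimensions [I T].
t (time) has dimensions [T].
I (current) has dimensions [I].

Left side: [I]
Right side: [I]

Both sides have the same dimensions, so the equation is dimensionally consistent.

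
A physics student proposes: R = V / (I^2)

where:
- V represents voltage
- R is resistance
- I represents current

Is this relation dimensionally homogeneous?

No

V (voltage) has dimensions [I^-1 L^2 M T^-3].
R (resistance) has dimensions [I^-2 L^2 M T^-3].
I (current) has dimensions [I].

Left side: [I^-2 L^2 M T^-3]
Right side: [I^-3 L^2 M T^-3]

The two sides have different dimensions, so the equation is NOT dimensionally consistent.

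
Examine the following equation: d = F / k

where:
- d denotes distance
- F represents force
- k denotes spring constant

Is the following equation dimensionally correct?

Yes

d (distance) has dimensions [L].
F (force) has dimensions [L M T^-2].
k (spring constant) has dimensions [M T^-2].

Left side: [L]
Right side: [L]

Both sides have the same dimensions, so the equation is dimensionally consistent.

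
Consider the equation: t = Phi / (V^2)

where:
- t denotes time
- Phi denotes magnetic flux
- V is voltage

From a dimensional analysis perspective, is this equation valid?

No

t (time) has dimensions [T].
Phi (magnetic flux) has dimensions [I^-1 L^2 M T^-2].
V (voltage) has dimensions [I^-1 L^2 M T^-3].

Left side: [T]
Right side: [I L^-2 M^-1 T^4]

The two sides have different dimensions, so the equation is NOT dimensionally consistent.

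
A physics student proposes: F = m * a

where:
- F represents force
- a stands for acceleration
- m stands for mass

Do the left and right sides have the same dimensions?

Yes

F (force) has dimensions [L M T^-2].
a (acceleration) has dimensions [L T^-2].
m (mass) has dimensions [M].

Left side: [L M T^-2]
Right side: [L M T^-2]

Both sides have the same dimensions, so the equation is dimensionally consistent.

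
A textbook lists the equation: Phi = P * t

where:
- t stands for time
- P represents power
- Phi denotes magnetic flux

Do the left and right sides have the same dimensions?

No

t (time) has dimensions [T].
P (power) has dimensions [L^2 M T^-3].
Phi (magnetic flux) has dimensions [I^-1 L^2 M T^-2].

Left side: [I^-1 L^2 M T^-2]
Right side: [L^2 M T^-2]

The two sides have different dimensions, so the equation is NOT dimensionally consistent.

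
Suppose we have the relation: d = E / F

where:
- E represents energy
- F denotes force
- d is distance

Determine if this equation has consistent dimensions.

Yes

E (energy) has dimensions [L^2 M T^-2].
F (force) has dimensions [L M T^-2].
d (distance) has dimensions [L].

Left side: [L]
Right side: [L]

Both sides have the same dimensions, so the equation is dimensionally consistent.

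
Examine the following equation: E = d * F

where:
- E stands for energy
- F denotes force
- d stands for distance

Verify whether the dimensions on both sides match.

Yes

E (energy) has dimensions [L^2 M T^-2].
F (force) has dimensions [L M T^-2].
d (distance) has dimensions [L].

Left side: [L^2 M T^-2]
Right side: [L^2 M T^-2]

Both sides have the same dimensions, so the equation is dimensionally consistent.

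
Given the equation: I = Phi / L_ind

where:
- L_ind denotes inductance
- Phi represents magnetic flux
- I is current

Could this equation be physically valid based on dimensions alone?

Yes

L_ind (inductance) has dimensions [I^-2 L^2 M T^-2].
Phi (magnetic flux) has dimensions [I^-1 L^2 M T^-2].
I (current) has dimensions [I].

Left side: [I]
Right side: [I]

Both sides have the same dimensions, so the equation is dimensionally consistent.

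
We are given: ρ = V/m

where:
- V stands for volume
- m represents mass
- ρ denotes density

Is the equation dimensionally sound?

No

V (volume) has dimensions [L^3].
m (mass) has dimensions [M].
ρ (density) has dimensions [L^-3 M].

Left side: [L^-3 M]
Right side: [L^3 M^-1]

The two sides have different dimensions, so the equation is NOT dimensionally consistent.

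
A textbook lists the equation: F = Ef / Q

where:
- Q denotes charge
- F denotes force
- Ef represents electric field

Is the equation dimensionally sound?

No

Q (charge) has dimensions [I T].
F (force) has dimensions [L M T^-2].
Ef (electric field) has dimensions [I^-1 L M T^-3].

Left side: [L M T^-2]
Right side: [I^-2 L M T^-4]

The two sides have different dimensions, so the equation is NOT dimensionally consistent.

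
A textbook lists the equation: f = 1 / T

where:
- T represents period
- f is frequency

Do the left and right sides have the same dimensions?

Yes

T (period) has dimensions [T].
f (frequency) has dimensions [T^-1].

Left side: [T^-1]
Right side: [T^-1]

Both sides have the same dimensions, so the equation is dimensionally consistent.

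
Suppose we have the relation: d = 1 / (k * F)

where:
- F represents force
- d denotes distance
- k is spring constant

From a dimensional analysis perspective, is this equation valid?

No

F (force) has dimensions [L M T^-2].
d (distance) has dimensions [L].
k (spring constant) has dimensions [M T^-2].

Left side: [L]
Right side: [L^-1 M^-2 T^4]

The two sides have different dimensions, so the equation is NOT dimensionally consistent.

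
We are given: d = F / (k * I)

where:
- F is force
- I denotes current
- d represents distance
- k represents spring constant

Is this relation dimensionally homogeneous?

No

F (force) has dimensions [L M T^-2].
I (current) has dimensions [I].
d (distance) has dimensions [L].
k (spring constant) has dimensions [M T^-2].

Left side: [L]
Right side: [I^-1 L]

The two sides have different dimensions, so the equation is NOT dimensionally consistent.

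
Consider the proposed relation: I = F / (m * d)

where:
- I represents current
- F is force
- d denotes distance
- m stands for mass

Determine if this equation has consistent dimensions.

No

I (current) has dimensions [I].
F (force) has dimensions [L M T^-2].
d (distance) has dimensions [L].
m (mass) has dimensions [M].

Left side: [I]
Right side: [T^-2]

The two sides have different dimensions, so the equation is NOT dimensionally consistent.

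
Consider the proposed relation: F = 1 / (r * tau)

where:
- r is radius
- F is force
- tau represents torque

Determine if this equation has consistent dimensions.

No

r (radius) has dimensions [L].
F (force) has dimensions [L M T^-2].
tau (torque) has dimensions [L^2 M T^-2].

Left side: [L M T^-2]
Right side: [L^-3 M^-1 T^2]

The two sides have different dimensions, so the equation is NOT dimensionally consistent.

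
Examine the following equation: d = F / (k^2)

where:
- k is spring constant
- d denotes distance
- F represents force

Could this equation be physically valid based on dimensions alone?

No

k (spring constant) has dimensions [M T^-2].
d (distance) has dimensions [L].
F (force) has dimensions [L M T^-2].

Left side: [L]
Right side: [L M^-1 T^2]

The two sides have different dimensions, so the equation is NOT dimensionally consistent.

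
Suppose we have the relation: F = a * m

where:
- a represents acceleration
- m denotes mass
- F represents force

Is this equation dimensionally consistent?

Yes

a (acceleration) has dimensions [L T^-2].
m (mass) has dimensions [M].
F (force) has dimensions [L M T^-2].

Left side: [L M T^-2]
Right side: [L M T^-2]

Both sides have the same dimensions, so the equation is dimensionally consistent.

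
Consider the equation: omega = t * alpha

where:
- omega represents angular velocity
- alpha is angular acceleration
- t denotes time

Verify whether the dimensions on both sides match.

Yes

omega (angular velocity) has dimensions [T^-1].
alpha (angular acceleration) has dimensions [T^-2].
t (time) has dimensions [T].

Left side: [T^-1]
Right side: [T^-1]

Both sides have the same dimensions, so the equation is dimensionally consistent.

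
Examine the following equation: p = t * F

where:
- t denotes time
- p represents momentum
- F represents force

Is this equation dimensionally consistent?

Yes

t (time) has dimensions [T].
p (momentum) has dimensions [L M T^-1].
F (force) has dimensions [L M T^-2].

Left side: [L M T^-1]
Right side: [L M T^-1]

Both sides have the same dimensions, so the equation is dimensionally consistent.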